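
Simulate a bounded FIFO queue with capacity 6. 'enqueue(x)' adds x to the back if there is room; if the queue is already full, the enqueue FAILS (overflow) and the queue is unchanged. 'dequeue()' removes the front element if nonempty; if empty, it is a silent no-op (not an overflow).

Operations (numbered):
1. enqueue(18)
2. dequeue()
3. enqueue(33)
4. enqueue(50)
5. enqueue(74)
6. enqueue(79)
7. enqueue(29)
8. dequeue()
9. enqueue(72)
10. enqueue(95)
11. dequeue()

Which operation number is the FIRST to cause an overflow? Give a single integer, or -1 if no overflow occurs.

Answer: -1

Derivation:
1. enqueue(18): size=1
2. dequeue(): size=0
3. enqueue(33): size=1
4. enqueue(50): size=2
5. enqueue(74): size=3
6. enqueue(79): size=4
7. enqueue(29): size=5
8. dequeue(): size=4
9. enqueue(72): size=5
10. enqueue(95): size=6
11. dequeue(): size=5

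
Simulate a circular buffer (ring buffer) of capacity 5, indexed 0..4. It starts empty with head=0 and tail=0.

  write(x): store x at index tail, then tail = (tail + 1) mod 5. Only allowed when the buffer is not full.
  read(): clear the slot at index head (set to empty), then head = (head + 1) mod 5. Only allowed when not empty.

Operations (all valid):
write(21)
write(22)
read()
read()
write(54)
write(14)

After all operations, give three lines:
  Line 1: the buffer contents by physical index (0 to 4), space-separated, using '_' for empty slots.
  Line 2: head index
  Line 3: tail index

Answer: _ _ 54 14 _
2
4

Derivation:
write(21): buf=[21 _ _ _ _], head=0, tail=1, size=1
write(22): buf=[21 22 _ _ _], head=0, tail=2, size=2
read(): buf=[_ 22 _ _ _], head=1, tail=2, size=1
read(): buf=[_ _ _ _ _], head=2, tail=2, size=0
write(54): buf=[_ _ 54 _ _], head=2, tail=3, size=1
write(14): buf=[_ _ 54 14 _], head=2, tail=4, size=2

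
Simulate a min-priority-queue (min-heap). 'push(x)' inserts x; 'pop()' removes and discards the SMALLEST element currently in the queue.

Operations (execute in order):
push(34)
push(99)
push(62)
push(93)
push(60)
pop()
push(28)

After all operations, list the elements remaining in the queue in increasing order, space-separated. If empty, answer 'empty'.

Answer: 28 60 62 93 99

Derivation:
push(34): heap contents = [34]
push(99): heap contents = [34, 99]
push(62): heap contents = [34, 62, 99]
push(93): heap contents = [34, 62, 93, 99]
push(60): heap contents = [34, 60, 62, 93, 99]
pop() → 34: heap contents = [60, 62, 93, 99]
push(28): heap contents = [28, 60, 62, 93, 99]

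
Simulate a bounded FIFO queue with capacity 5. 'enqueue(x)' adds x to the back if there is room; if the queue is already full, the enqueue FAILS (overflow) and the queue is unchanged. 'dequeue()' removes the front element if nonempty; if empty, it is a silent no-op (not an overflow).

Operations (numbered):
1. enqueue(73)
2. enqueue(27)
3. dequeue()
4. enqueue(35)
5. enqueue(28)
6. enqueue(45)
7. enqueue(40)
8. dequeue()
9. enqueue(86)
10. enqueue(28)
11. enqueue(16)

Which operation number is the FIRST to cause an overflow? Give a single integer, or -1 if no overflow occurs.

Answer: 10

Derivation:
1. enqueue(73): size=1
2. enqueue(27): size=2
3. dequeue(): size=1
4. enqueue(35): size=2
5. enqueue(28): size=3
6. enqueue(45): size=4
7. enqueue(40): size=5
8. dequeue(): size=4
9. enqueue(86): size=5
10. enqueue(28): size=5=cap → OVERFLOW (fail)
11. enqueue(16): size=5=cap → OVERFLOW (fail)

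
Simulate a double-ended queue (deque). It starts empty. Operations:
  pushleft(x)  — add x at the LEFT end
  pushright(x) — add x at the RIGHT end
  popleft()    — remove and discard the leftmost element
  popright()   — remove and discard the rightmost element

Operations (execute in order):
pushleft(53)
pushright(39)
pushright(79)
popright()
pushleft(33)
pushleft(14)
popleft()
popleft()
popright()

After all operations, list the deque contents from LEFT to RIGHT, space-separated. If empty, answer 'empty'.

pushleft(53): [53]
pushright(39): [53, 39]
pushright(79): [53, 39, 79]
popright(): [53, 39]
pushleft(33): [33, 53, 39]
pushleft(14): [14, 33, 53, 39]
popleft(): [33, 53, 39]
popleft(): [53, 39]
popright(): [53]

Answer: 53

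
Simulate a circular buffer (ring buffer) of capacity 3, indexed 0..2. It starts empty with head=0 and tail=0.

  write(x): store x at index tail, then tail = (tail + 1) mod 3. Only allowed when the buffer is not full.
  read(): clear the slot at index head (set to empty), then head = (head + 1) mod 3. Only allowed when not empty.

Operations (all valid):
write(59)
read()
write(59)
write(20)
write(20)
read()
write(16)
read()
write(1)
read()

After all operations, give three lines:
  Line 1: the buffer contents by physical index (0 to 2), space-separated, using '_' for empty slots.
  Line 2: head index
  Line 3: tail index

write(59): buf=[59 _ _], head=0, tail=1, size=1
read(): buf=[_ _ _], head=1, tail=1, size=0
write(59): buf=[_ 59 _], head=1, tail=2, size=1
write(20): buf=[_ 59 20], head=1, tail=0, size=2
write(20): buf=[20 59 20], head=1, tail=1, size=3
read(): buf=[20 _ 20], head=2, tail=1, size=2
write(16): buf=[20 16 20], head=2, tail=2, size=3
read(): buf=[20 16 _], head=0, tail=2, size=2
write(1): buf=[20 16 1], head=0, tail=0, size=3
read(): buf=[_ 16 1], head=1, tail=0, size=2

Answer: _ 16 1
1
0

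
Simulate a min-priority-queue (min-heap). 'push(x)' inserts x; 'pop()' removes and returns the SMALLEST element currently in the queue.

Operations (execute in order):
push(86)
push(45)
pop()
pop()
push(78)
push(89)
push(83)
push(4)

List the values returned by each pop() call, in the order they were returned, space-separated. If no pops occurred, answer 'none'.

push(86): heap contents = [86]
push(45): heap contents = [45, 86]
pop() → 45: heap contents = [86]
pop() → 86: heap contents = []
push(78): heap contents = [78]
push(89): heap contents = [78, 89]
push(83): heap contents = [78, 83, 89]
push(4): heap contents = [4, 78, 83, 89]

Answer: 45 86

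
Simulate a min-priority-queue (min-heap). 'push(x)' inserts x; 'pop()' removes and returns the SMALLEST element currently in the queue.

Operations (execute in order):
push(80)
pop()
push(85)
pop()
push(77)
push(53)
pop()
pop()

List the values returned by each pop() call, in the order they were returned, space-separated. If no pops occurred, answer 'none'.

Answer: 80 85 53 77

Derivation:
push(80): heap contents = [80]
pop() → 80: heap contents = []
push(85): heap contents = [85]
pop() → 85: heap contents = []
push(77): heap contents = [77]
push(53): heap contents = [53, 77]
pop() → 53: heap contents = [77]
pop() → 77: heap contents = []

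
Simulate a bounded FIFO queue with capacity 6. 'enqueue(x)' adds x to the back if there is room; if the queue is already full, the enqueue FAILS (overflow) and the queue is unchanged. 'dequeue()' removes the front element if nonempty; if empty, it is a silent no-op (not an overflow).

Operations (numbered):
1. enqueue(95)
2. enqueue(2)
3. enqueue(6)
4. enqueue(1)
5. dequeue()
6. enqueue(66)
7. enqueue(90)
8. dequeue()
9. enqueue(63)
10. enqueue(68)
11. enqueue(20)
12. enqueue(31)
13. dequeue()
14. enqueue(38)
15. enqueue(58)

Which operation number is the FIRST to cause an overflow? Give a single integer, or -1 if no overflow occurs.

Answer: 11

Derivation:
1. enqueue(95): size=1
2. enqueue(2): size=2
3. enqueue(6): size=3
4. enqueue(1): size=4
5. dequeue(): size=3
6. enqueue(66): size=4
7. enqueue(90): size=5
8. dequeue(): size=4
9. enqueue(63): size=5
10. enqueue(68): size=6
11. enqueue(20): size=6=cap → OVERFLOW (fail)
12. enqueue(31): size=6=cap → OVERFLOW (fail)
13. dequeue(): size=5
14. enqueue(38): size=6
15. enqueue(58): size=6=cap → OVERFLOW (fail)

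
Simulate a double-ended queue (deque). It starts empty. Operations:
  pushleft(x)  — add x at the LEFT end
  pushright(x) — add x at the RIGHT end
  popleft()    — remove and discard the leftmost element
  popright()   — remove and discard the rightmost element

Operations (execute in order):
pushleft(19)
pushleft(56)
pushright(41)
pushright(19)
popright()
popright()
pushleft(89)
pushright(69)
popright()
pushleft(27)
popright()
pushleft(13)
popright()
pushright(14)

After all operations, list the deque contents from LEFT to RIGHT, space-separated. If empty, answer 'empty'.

pushleft(19): [19]
pushleft(56): [56, 19]
pushright(41): [56, 19, 41]
pushright(19): [56, 19, 41, 19]
popright(): [56, 19, 41]
popright(): [56, 19]
pushleft(89): [89, 56, 19]
pushright(69): [89, 56, 19, 69]
popright(): [89, 56, 19]
pushleft(27): [27, 89, 56, 19]
popright(): [27, 89, 56]
pushleft(13): [13, 27, 89, 56]
popright(): [13, 27, 89]
pushright(14): [13, 27, 89, 14]

Answer: 13 27 89 14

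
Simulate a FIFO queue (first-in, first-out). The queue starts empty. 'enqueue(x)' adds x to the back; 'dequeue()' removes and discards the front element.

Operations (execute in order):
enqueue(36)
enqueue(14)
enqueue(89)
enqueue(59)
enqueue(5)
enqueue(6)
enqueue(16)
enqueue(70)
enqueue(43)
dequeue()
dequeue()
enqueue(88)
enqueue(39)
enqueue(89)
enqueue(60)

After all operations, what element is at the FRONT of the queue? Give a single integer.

Answer: 89

Derivation:
enqueue(36): queue = [36]
enqueue(14): queue = [36, 14]
enqueue(89): queue = [36, 14, 89]
enqueue(59): queue = [36, 14, 89, 59]
enqueue(5): queue = [36, 14, 89, 59, 5]
enqueue(6): queue = [36, 14, 89, 59, 5, 6]
enqueue(16): queue = [36, 14, 89, 59, 5, 6, 16]
enqueue(70): queue = [36, 14, 89, 59, 5, 6, 16, 70]
enqueue(43): queue = [36, 14, 89, 59, 5, 6, 16, 70, 43]
dequeue(): queue = [14, 89, 59, 5, 6, 16, 70, 43]
dequeue(): queue = [89, 59, 5, 6, 16, 70, 43]
enqueue(88): queue = [89, 59, 5, 6, 16, 70, 43, 88]
enqueue(39): queue = [89, 59, 5, 6, 16, 70, 43, 88, 39]
enqueue(89): queue = [89, 59, 5, 6, 16, 70, 43, 88, 39, 89]
enqueue(60): queue = [89, 59, 5, 6, 16, 70, 43, 88, 39, 89, 60]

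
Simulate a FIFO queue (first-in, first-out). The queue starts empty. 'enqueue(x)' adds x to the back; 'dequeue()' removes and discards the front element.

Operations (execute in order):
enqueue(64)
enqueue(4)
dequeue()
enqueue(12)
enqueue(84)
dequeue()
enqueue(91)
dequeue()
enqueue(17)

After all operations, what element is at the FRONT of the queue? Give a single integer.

enqueue(64): queue = [64]
enqueue(4): queue = [64, 4]
dequeue(): queue = [4]
enqueue(12): queue = [4, 12]
enqueue(84): queue = [4, 12, 84]
dequeue(): queue = [12, 84]
enqueue(91): queue = [12, 84, 91]
dequeue(): queue = [84, 91]
enqueue(17): queue = [84, 91, 17]

Answer: 84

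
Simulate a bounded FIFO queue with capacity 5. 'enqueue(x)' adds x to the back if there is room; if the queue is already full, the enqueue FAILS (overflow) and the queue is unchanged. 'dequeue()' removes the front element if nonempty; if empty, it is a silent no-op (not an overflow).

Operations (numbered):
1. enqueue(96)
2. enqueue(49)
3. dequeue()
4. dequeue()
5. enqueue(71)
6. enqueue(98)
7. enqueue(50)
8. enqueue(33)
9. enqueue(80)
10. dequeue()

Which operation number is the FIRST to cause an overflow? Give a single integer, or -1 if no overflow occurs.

1. enqueue(96): size=1
2. enqueue(49): size=2
3. dequeue(): size=1
4. dequeue(): size=0
5. enqueue(71): size=1
6. enqueue(98): size=2
7. enqueue(50): size=3
8. enqueue(33): size=4
9. enqueue(80): size=5
10. dequeue(): size=4

Answer: -1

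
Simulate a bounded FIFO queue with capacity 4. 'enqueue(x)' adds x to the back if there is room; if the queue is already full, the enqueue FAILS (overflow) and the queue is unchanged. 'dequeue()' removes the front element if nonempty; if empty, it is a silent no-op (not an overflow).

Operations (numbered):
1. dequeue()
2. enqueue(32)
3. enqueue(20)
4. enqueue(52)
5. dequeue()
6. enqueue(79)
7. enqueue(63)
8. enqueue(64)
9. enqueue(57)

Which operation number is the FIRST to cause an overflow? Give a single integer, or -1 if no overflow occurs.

1. dequeue(): empty, no-op, size=0
2. enqueue(32): size=1
3. enqueue(20): size=2
4. enqueue(52): size=3
5. dequeue(): size=2
6. enqueue(79): size=3
7. enqueue(63): size=4
8. enqueue(64): size=4=cap → OVERFLOW (fail)
9. enqueue(57): size=4=cap → OVERFLOW (fail)

Answer: 8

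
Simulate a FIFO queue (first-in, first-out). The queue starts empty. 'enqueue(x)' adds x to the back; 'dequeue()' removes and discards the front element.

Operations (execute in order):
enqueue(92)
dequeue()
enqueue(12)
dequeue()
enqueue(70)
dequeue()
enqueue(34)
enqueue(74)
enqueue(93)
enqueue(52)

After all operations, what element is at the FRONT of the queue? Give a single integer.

enqueue(92): queue = [92]
dequeue(): queue = []
enqueue(12): queue = [12]
dequeue(): queue = []
enqueue(70): queue = [70]
dequeue(): queue = []
enqueue(34): queue = [34]
enqueue(74): queue = [34, 74]
enqueue(93): queue = [34, 74, 93]
enqueue(52): queue = [34, 74, 93, 52]

Answer: 34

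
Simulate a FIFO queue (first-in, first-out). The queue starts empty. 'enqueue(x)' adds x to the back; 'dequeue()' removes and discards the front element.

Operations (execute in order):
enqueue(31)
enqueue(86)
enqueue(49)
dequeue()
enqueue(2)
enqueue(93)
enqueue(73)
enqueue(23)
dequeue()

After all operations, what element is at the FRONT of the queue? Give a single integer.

enqueue(31): queue = [31]
enqueue(86): queue = [31, 86]
enqueue(49): queue = [31, 86, 49]
dequeue(): queue = [86, 49]
enqueue(2): queue = [86, 49, 2]
enqueue(93): queue = [86, 49, 2, 93]
enqueue(73): queue = [86, 49, 2, 93, 73]
enqueue(23): queue = [86, 49, 2, 93, 73, 23]
dequeue(): queue = [49, 2, 93, 73, 23]

Answer: 49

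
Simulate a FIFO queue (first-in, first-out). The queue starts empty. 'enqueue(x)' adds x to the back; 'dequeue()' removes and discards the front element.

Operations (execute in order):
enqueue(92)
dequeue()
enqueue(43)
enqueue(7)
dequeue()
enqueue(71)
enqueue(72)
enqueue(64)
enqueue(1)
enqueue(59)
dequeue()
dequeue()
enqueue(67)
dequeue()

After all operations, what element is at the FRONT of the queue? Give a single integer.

enqueue(92): queue = [92]
dequeue(): queue = []
enqueue(43): queue = [43]
enqueue(7): queue = [43, 7]
dequeue(): queue = [7]
enqueue(71): queue = [7, 71]
enqueue(72): queue = [7, 71, 72]
enqueue(64): queue = [7, 71, 72, 64]
enqueue(1): queue = [7, 71, 72, 64, 1]
enqueue(59): queue = [7, 71, 72, 64, 1, 59]
dequeue(): queue = [71, 72, 64, 1, 59]
dequeue(): queue = [72, 64, 1, 59]
enqueue(67): queue = [72, 64, 1, 59, 67]
dequeue(): queue = [64, 1, 59, 67]

Answer: 64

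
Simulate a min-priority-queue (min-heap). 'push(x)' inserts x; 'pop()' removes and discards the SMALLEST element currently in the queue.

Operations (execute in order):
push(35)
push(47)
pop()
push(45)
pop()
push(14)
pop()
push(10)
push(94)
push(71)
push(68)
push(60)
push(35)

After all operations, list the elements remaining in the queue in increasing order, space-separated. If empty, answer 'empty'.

push(35): heap contents = [35]
push(47): heap contents = [35, 47]
pop() → 35: heap contents = [47]
push(45): heap contents = [45, 47]
pop() → 45: heap contents = [47]
push(14): heap contents = [14, 47]
pop() → 14: heap contents = [47]
push(10): heap contents = [10, 47]
push(94): heap contents = [10, 47, 94]
push(71): heap contents = [10, 47, 71, 94]
push(68): heap contents = [10, 47, 68, 71, 94]
push(60): heap contents = [10, 47, 60, 68, 71, 94]
push(35): heap contents = [10, 35, 47, 60, 68, 71, 94]

Answer: 10 35 47 60 68 71 94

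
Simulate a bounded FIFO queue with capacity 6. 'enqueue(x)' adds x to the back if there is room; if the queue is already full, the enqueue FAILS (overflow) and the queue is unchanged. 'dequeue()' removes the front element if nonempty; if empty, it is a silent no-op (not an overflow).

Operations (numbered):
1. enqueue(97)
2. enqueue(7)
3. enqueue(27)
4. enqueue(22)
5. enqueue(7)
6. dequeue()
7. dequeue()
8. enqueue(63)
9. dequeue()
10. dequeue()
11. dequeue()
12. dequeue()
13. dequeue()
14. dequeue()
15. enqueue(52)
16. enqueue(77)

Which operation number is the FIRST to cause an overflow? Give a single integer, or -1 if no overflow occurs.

Answer: -1

Derivation:
1. enqueue(97): size=1
2. enqueue(7): size=2
3. enqueue(27): size=3
4. enqueue(22): size=4
5. enqueue(7): size=5
6. dequeue(): size=4
7. dequeue(): size=3
8. enqueue(63): size=4
9. dequeue(): size=3
10. dequeue(): size=2
11. dequeue(): size=1
12. dequeue(): size=0
13. dequeue(): empty, no-op, size=0
14. dequeue(): empty, no-op, size=0
15. enqueue(52): size=1
16. enqueue(77): size=2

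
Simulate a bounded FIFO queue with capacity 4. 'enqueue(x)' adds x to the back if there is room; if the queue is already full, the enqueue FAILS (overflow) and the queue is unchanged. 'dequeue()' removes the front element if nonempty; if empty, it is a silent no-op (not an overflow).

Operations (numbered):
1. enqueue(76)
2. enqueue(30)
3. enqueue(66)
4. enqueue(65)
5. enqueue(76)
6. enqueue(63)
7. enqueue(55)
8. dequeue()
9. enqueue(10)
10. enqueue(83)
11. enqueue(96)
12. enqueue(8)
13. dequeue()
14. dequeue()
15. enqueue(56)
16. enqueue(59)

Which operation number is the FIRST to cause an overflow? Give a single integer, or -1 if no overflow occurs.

1. enqueue(76): size=1
2. enqueue(30): size=2
3. enqueue(66): size=3
4. enqueue(65): size=4
5. enqueue(76): size=4=cap → OVERFLOW (fail)
6. enqueue(63): size=4=cap → OVERFLOW (fail)
7. enqueue(55): size=4=cap → OVERFLOW (fail)
8. dequeue(): size=3
9. enqueue(10): size=4
10. enqueue(83): size=4=cap → OVERFLOW (fail)
11. enqueue(96): size=4=cap → OVERFLOW (fail)
12. enqueue(8): size=4=cap → OVERFLOW (fail)
13. dequeue(): size=3
14. dequeue(): size=2
15. enqueue(56): size=3
16. enqueue(59): size=4

Answer: 5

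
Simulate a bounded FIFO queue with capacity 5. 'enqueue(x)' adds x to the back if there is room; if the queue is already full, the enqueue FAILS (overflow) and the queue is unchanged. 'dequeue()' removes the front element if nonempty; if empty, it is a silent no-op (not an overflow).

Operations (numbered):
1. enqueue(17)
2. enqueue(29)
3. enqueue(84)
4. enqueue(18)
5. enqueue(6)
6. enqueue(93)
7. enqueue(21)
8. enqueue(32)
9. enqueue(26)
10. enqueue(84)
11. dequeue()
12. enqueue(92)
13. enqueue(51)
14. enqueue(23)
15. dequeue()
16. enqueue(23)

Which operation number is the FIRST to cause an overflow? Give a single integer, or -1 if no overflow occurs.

Answer: 6

Derivation:
1. enqueue(17): size=1
2. enqueue(29): size=2
3. enqueue(84): size=3
4. enqueue(18): size=4
5. enqueue(6): size=5
6. enqueue(93): size=5=cap → OVERFLOW (fail)
7. enqueue(21): size=5=cap → OVERFLOW (fail)
8. enqueue(32): size=5=cap → OVERFLOW (fail)
9. enqueue(26): size=5=cap → OVERFLOW (fail)
10. enqueue(84): size=5=cap → OVERFLOW (fail)
11. dequeue(): size=4
12. enqueue(92): size=5
13. enqueue(51): size=5=cap → OVERFLOW (fail)
14. enqueue(23): size=5=cap → OVERFLOW (fail)
15. dequeue(): size=4
16. enqueue(23): size=5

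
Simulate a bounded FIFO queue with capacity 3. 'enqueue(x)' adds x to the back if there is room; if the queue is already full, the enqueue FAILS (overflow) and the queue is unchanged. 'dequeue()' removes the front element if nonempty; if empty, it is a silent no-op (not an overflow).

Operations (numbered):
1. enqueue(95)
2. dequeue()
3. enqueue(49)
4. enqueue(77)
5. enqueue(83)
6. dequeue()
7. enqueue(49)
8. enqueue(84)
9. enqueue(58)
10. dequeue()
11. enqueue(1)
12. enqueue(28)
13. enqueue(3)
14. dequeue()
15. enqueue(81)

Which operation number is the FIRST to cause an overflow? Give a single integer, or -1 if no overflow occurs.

Answer: 8

Derivation:
1. enqueue(95): size=1
2. dequeue(): size=0
3. enqueue(49): size=1
4. enqueue(77): size=2
5. enqueue(83): size=3
6. dequeue(): size=2
7. enqueue(49): size=3
8. enqueue(84): size=3=cap → OVERFLOW (fail)
9. enqueue(58): size=3=cap → OVERFLOW (fail)
10. dequeue(): size=2
11. enqueue(1): size=3
12. enqueue(28): size=3=cap → OVERFLOW (fail)
13. enqueue(3): size=3=cap → OVERFLOW (fail)
14. dequeue(): size=2
15. enqueue(81): size=3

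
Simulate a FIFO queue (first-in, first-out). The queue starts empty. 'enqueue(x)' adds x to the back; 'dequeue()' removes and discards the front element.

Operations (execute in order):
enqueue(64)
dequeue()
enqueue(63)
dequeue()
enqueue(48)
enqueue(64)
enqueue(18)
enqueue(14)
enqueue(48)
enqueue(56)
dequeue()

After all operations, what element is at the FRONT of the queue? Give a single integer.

Answer: 64

Derivation:
enqueue(64): queue = [64]
dequeue(): queue = []
enqueue(63): queue = [63]
dequeue(): queue = []
enqueue(48): queue = [48]
enqueue(64): queue = [48, 64]
enqueue(18): queue = [48, 64, 18]
enqueue(14): queue = [48, 64, 18, 14]
enqueue(48): queue = [48, 64, 18, 14, 48]
enqueue(56): queue = [48, 64, 18, 14, 48, 56]
dequeue(): queue = [64, 18, 14, 48, 56]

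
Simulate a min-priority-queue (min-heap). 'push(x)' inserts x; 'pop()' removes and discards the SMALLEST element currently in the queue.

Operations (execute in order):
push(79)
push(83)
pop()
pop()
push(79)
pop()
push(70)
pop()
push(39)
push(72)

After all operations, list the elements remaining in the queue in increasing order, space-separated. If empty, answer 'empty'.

push(79): heap contents = [79]
push(83): heap contents = [79, 83]
pop() → 79: heap contents = [83]
pop() → 83: heap contents = []
push(79): heap contents = [79]
pop() → 79: heap contents = []
push(70): heap contents = [70]
pop() → 70: heap contents = []
push(39): heap contents = [39]
push(72): heap contents = [39, 72]

Answer: 39 72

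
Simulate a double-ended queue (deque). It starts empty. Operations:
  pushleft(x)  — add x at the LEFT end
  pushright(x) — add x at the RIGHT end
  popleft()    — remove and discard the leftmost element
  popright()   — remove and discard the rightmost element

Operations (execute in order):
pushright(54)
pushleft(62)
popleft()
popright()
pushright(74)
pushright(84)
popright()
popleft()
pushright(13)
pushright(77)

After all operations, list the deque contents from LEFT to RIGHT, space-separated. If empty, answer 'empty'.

Answer: 13 77

Derivation:
pushright(54): [54]
pushleft(62): [62, 54]
popleft(): [54]
popright(): []
pushright(74): [74]
pushright(84): [74, 84]
popright(): [74]
popleft(): []
pushright(13): [13]
pushright(77): [13, 77]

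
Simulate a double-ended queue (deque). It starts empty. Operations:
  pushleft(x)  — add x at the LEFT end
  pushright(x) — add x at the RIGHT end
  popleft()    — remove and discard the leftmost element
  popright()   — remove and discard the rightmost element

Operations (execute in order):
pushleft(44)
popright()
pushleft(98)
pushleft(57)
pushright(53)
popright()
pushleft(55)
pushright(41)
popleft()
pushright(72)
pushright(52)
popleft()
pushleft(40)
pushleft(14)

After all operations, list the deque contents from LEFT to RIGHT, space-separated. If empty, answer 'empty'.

pushleft(44): [44]
popright(): []
pushleft(98): [98]
pushleft(57): [57, 98]
pushright(53): [57, 98, 53]
popright(): [57, 98]
pushleft(55): [55, 57, 98]
pushright(41): [55, 57, 98, 41]
popleft(): [57, 98, 41]
pushright(72): [57, 98, 41, 72]
pushright(52): [57, 98, 41, 72, 52]
popleft(): [98, 41, 72, 52]
pushleft(40): [40, 98, 41, 72, 52]
pushleft(14): [14, 40, 98, 41, 72, 52]

Answer: 14 40 98 41 72 52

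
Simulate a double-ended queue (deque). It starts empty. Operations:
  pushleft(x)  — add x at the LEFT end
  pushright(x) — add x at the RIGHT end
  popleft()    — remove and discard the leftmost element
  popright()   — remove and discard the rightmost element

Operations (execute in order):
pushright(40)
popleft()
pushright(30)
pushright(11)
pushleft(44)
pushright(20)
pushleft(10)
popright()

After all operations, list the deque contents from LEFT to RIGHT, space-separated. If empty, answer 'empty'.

Answer: 10 44 30 11

Derivation:
pushright(40): [40]
popleft(): []
pushright(30): [30]
pushright(11): [30, 11]
pushleft(44): [44, 30, 11]
pushright(20): [44, 30, 11, 20]
pushleft(10): [10, 44, 30, 11, 20]
popright(): [10, 44, 30, 11]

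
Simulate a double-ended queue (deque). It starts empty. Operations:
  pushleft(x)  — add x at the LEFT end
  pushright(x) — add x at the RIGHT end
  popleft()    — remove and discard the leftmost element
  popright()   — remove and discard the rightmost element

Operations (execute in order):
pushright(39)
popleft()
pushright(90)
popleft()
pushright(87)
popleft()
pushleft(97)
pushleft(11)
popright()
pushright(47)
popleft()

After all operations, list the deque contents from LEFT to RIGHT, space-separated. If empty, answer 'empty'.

Answer: 47

Derivation:
pushright(39): [39]
popleft(): []
pushright(90): [90]
popleft(): []
pushright(87): [87]
popleft(): []
pushleft(97): [97]
pushleft(11): [11, 97]
popright(): [11]
pushright(47): [11, 47]
popleft(): [47]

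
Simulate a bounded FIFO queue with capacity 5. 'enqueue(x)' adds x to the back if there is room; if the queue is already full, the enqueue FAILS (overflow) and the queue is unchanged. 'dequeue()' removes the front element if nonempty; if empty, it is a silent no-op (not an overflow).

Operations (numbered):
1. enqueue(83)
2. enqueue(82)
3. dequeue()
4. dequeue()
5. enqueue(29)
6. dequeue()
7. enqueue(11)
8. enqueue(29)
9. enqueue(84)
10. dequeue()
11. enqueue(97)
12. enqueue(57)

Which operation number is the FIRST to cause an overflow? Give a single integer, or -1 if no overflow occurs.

Answer: -1

Derivation:
1. enqueue(83): size=1
2. enqueue(82): size=2
3. dequeue(): size=1
4. dequeue(): size=0
5. enqueue(29): size=1
6. dequeue(): size=0
7. enqueue(11): size=1
8. enqueue(29): size=2
9. enqueue(84): size=3
10. dequeue(): size=2
11. enqueue(97): size=3
12. enqueue(57): size=4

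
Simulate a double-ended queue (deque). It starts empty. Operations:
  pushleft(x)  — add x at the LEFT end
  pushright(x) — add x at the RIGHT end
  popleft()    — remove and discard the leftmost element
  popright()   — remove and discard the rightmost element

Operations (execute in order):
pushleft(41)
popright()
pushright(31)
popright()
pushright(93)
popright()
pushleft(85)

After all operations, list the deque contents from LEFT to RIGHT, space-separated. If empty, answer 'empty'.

pushleft(41): [41]
popright(): []
pushright(31): [31]
popright(): []
pushright(93): [93]
popright(): []
pushleft(85): [85]

Answer: 85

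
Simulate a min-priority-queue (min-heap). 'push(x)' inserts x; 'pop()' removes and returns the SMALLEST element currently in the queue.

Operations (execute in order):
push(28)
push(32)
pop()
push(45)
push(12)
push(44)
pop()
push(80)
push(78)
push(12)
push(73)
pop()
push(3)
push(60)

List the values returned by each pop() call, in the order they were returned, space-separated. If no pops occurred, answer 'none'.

Answer: 28 12 12

Derivation:
push(28): heap contents = [28]
push(32): heap contents = [28, 32]
pop() → 28: heap contents = [32]
push(45): heap contents = [32, 45]
push(12): heap contents = [12, 32, 45]
push(44): heap contents = [12, 32, 44, 45]
pop() → 12: heap contents = [32, 44, 45]
push(80): heap contents = [32, 44, 45, 80]
push(78): heap contents = [32, 44, 45, 78, 80]
push(12): heap contents = [12, 32, 44, 45, 78, 80]
push(73): heap contents = [12, 32, 44, 45, 73, 78, 80]
pop() → 12: heap contents = [32, 44, 45, 73, 78, 80]
push(3): heap contents = [3, 32, 44, 45, 73, 78, 80]
push(60): heap contents = [3, 32, 44, 45, 60, 73, 78, 80]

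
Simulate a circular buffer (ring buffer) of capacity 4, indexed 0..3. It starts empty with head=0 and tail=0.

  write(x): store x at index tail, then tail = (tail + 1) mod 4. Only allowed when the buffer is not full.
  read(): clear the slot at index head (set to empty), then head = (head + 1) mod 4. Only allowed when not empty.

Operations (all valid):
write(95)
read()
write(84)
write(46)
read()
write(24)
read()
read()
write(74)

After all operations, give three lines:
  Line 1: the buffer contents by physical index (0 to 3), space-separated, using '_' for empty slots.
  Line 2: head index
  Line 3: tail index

write(95): buf=[95 _ _ _], head=0, tail=1, size=1
read(): buf=[_ _ _ _], head=1, tail=1, size=0
write(84): buf=[_ 84 _ _], head=1, tail=2, size=1
write(46): buf=[_ 84 46 _], head=1, tail=3, size=2
read(): buf=[_ _ 46 _], head=2, tail=3, size=1
write(24): buf=[_ _ 46 24], head=2, tail=0, size=2
read(): buf=[_ _ _ 24], head=3, tail=0, size=1
read(): buf=[_ _ _ _], head=0, tail=0, size=0
write(74): buf=[74 _ _ _], head=0, tail=1, size=1

Answer: 74 _ _ _
0
1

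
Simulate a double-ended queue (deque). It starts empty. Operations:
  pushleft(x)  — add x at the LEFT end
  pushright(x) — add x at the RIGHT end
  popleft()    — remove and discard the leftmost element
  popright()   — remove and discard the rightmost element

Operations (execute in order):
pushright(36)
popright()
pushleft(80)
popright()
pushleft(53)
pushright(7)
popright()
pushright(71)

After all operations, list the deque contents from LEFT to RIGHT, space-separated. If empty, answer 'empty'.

pushright(36): [36]
popright(): []
pushleft(80): [80]
popright(): []
pushleft(53): [53]
pushright(7): [53, 7]
popright(): [53]
pushright(71): [53, 71]

Answer: 53 71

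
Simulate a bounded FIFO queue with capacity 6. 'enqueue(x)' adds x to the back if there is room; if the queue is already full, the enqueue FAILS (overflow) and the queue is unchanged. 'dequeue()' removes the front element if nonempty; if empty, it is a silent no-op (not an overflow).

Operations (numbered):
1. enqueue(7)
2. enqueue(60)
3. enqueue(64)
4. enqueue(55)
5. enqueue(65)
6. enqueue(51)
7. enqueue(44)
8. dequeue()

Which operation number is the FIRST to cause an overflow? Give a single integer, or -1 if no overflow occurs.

1. enqueue(7): size=1
2. enqueue(60): size=2
3. enqueue(64): size=3
4. enqueue(55): size=4
5. enqueue(65): size=5
6. enqueue(51): size=6
7. enqueue(44): size=6=cap → OVERFLOW (fail)
8. dequeue(): size=5

Answer: 7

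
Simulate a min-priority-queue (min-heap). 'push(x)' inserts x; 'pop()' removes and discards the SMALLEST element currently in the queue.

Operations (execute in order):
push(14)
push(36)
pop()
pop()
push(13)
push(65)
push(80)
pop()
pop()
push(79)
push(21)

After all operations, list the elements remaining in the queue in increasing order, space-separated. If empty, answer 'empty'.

Answer: 21 79 80

Derivation:
push(14): heap contents = [14]
push(36): heap contents = [14, 36]
pop() → 14: heap contents = [36]
pop() → 36: heap contents = []
push(13): heap contents = [13]
push(65): heap contents = [13, 65]
push(80): heap contents = [13, 65, 80]
pop() → 13: heap contents = [65, 80]
pop() → 65: heap contents = [80]
push(79): heap contents = [79, 80]
push(21): heap contents = [21, 79, 80]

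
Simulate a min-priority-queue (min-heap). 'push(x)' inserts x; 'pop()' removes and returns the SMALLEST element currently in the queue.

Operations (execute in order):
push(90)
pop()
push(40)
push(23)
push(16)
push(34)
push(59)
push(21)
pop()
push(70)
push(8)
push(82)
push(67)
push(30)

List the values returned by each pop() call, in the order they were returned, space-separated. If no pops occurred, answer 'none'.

push(90): heap contents = [90]
pop() → 90: heap contents = []
push(40): heap contents = [40]
push(23): heap contents = [23, 40]
push(16): heap contents = [16, 23, 40]
push(34): heap contents = [16, 23, 34, 40]
push(59): heap contents = [16, 23, 34, 40, 59]
push(21): heap contents = [16, 21, 23, 34, 40, 59]
pop() → 16: heap contents = [21, 23, 34, 40, 59]
push(70): heap contents = [21, 23, 34, 40, 59, 70]
push(8): heap contents = [8, 21, 23, 34, 40, 59, 70]
push(82): heap contents = [8, 21, 23, 34, 40, 59, 70, 82]
push(67): heap contents = [8, 21, 23, 34, 40, 59, 67, 70, 82]
push(30): heap contents = [8, 21, 23, 30, 34, 40, 59, 67, 70, 82]

Answer: 90 16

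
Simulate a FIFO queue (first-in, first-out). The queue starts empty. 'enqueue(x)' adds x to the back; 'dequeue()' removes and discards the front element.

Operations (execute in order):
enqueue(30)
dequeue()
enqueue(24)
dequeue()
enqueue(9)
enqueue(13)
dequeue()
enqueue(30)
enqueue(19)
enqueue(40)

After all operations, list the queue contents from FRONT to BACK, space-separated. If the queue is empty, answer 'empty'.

enqueue(30): [30]
dequeue(): []
enqueue(24): [24]
dequeue(): []
enqueue(9): [9]
enqueue(13): [9, 13]
dequeue(): [13]
enqueue(30): [13, 30]
enqueue(19): [13, 30, 19]
enqueue(40): [13, 30, 19, 40]

Answer: 13 30 19 40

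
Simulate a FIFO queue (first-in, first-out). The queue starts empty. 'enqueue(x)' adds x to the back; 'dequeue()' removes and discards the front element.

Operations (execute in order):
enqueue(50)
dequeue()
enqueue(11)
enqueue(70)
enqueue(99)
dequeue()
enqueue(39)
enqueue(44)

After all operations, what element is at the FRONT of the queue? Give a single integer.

enqueue(50): queue = [50]
dequeue(): queue = []
enqueue(11): queue = [11]
enqueue(70): queue = [11, 70]
enqueue(99): queue = [11, 70, 99]
dequeue(): queue = [70, 99]
enqueue(39): queue = [70, 99, 39]
enqueue(44): queue = [70, 99, 39, 44]

Answer: 70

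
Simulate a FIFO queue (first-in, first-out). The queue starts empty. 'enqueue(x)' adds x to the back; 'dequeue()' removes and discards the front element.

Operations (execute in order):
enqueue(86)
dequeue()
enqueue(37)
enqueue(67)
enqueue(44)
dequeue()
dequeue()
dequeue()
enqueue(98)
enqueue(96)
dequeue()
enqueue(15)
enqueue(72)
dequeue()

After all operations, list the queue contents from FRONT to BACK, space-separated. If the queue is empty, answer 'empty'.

Answer: 15 72

Derivation:
enqueue(86): [86]
dequeue(): []
enqueue(37): [37]
enqueue(67): [37, 67]
enqueue(44): [37, 67, 44]
dequeue(): [67, 44]
dequeue(): [44]
dequeue(): []
enqueue(98): [98]
enqueue(96): [98, 96]
dequeue(): [96]
enqueue(15): [96, 15]
enqueue(72): [96, 15, 72]
dequeue(): [15, 72]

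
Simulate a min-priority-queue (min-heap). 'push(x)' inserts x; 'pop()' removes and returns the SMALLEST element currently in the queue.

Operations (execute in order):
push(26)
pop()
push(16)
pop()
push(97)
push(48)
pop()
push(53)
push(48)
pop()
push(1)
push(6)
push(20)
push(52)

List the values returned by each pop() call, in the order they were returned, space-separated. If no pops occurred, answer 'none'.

Answer: 26 16 48 48

Derivation:
push(26): heap contents = [26]
pop() → 26: heap contents = []
push(16): heap contents = [16]
pop() → 16: heap contents = []
push(97): heap contents = [97]
push(48): heap contents = [48, 97]
pop() → 48: heap contents = [97]
push(53): heap contents = [53, 97]
push(48): heap contents = [48, 53, 97]
pop() → 48: heap contents = [53, 97]
push(1): heap contents = [1, 53, 97]
push(6): heap contents = [1, 6, 53, 97]
push(20): heap contents = [1, 6, 20, 53, 97]
push(52): heap contents = [1, 6, 20, 52, 53, 97]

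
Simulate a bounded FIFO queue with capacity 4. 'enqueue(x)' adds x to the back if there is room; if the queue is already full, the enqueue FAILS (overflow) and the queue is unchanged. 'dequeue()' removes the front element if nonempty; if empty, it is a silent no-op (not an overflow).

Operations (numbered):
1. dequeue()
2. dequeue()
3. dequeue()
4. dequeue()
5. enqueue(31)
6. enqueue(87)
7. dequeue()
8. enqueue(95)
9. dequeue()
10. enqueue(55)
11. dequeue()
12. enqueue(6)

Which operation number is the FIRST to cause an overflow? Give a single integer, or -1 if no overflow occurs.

Answer: -1

Derivation:
1. dequeue(): empty, no-op, size=0
2. dequeue(): empty, no-op, size=0
3. dequeue(): empty, no-op, size=0
4. dequeue(): empty, no-op, size=0
5. enqueue(31): size=1
6. enqueue(87): size=2
7. dequeue(): size=1
8. enqueue(95): size=2
9. dequeue(): size=1
10. enqueue(55): size=2
11. dequeue(): size=1
12. enqueue(6): size=2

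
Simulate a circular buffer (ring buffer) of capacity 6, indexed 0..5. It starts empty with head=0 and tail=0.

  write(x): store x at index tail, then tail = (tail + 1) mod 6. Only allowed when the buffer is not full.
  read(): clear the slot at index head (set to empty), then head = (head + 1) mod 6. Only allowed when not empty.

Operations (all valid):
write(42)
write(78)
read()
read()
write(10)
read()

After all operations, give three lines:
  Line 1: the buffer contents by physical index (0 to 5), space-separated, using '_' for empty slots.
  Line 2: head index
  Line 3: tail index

Answer: _ _ _ _ _ _
3
3

Derivation:
write(42): buf=[42 _ _ _ _ _], head=0, tail=1, size=1
write(78): buf=[42 78 _ _ _ _], head=0, tail=2, size=2
read(): buf=[_ 78 _ _ _ _], head=1, tail=2, size=1
read(): buf=[_ _ _ _ _ _], head=2, tail=2, size=0
write(10): buf=[_ _ 10 _ _ _], head=2, tail=3, size=1
read(): buf=[_ _ _ _ _ _], head=3, tail=3, size=0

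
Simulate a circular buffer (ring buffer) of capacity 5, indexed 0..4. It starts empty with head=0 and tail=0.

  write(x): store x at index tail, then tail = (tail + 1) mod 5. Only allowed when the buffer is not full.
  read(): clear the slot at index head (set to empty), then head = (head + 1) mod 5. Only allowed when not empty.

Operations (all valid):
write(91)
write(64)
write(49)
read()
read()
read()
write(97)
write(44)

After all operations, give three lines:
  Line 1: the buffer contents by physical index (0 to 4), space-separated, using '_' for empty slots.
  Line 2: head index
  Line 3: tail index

Answer: _ _ _ 97 44
3
0

Derivation:
write(91): buf=[91 _ _ _ _], head=0, tail=1, size=1
write(64): buf=[91 64 _ _ _], head=0, tail=2, size=2
write(49): buf=[91 64 49 _ _], head=0, tail=3, size=3
read(): buf=[_ 64 49 _ _], head=1, tail=3, size=2
read(): buf=[_ _ 49 _ _], head=2, tail=3, size=1
read(): buf=[_ _ _ _ _], head=3, tail=3, size=0
write(97): buf=[_ _ _ 97 _], head=3, tail=4, size=1
write(44): buf=[_ _ _ 97 44], head=3, tail=0, size=2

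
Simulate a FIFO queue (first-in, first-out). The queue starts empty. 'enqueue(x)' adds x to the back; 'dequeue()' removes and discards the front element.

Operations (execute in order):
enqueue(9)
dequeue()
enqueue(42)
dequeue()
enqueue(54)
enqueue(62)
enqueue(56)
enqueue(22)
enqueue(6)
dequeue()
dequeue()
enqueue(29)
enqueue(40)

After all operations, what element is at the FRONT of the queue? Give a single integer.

enqueue(9): queue = [9]
dequeue(): queue = []
enqueue(42): queue = [42]
dequeue(): queue = []
enqueue(54): queue = [54]
enqueue(62): queue = [54, 62]
enqueue(56): queue = [54, 62, 56]
enqueue(22): queue = [54, 62, 56, 22]
enqueue(6): queue = [54, 62, 56, 22, 6]
dequeue(): queue = [62, 56, 22, 6]
dequeue(): queue = [56, 22, 6]
enqueue(29): queue = [56, 22, 6, 29]
enqueue(40): queue = [56, 22, 6, 29, 40]

Answer: 56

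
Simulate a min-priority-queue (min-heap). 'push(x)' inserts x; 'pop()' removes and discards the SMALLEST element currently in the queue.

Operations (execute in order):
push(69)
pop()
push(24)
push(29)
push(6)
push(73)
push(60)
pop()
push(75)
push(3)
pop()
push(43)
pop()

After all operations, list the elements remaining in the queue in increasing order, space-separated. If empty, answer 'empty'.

push(69): heap contents = [69]
pop() → 69: heap contents = []
push(24): heap contents = [24]
push(29): heap contents = [24, 29]
push(6): heap contents = [6, 24, 29]
push(73): heap contents = [6, 24, 29, 73]
push(60): heap contents = [6, 24, 29, 60, 73]
pop() → 6: heap contents = [24, 29, 60, 73]
push(75): heap contents = [24, 29, 60, 73, 75]
push(3): heap contents = [3, 24, 29, 60, 73, 75]
pop() → 3: heap contents = [24, 29, 60, 73, 75]
push(43): heap contents = [24, 29, 43, 60, 73, 75]
pop() → 24: heap contents = [29, 43, 60, 73, 75]

Answer: 29 43 60 73 75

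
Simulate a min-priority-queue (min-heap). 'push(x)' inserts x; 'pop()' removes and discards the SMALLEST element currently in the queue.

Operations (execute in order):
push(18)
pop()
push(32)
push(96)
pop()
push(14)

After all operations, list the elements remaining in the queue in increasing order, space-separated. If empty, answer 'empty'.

Answer: 14 96

Derivation:
push(18): heap contents = [18]
pop() → 18: heap contents = []
push(32): heap contents = [32]
push(96): heap contents = [32, 96]
pop() → 32: heap contents = [96]
push(14): heap contents = [14, 96]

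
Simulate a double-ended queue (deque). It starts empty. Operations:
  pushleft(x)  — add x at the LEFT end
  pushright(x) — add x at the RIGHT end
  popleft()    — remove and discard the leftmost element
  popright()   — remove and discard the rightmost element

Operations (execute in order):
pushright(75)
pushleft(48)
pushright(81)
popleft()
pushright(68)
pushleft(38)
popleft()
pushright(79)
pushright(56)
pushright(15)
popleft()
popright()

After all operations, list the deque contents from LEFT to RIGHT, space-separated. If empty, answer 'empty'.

Answer: 81 68 79 56

Derivation:
pushright(75): [75]
pushleft(48): [48, 75]
pushright(81): [48, 75, 81]
popleft(): [75, 81]
pushright(68): [75, 81, 68]
pushleft(38): [38, 75, 81, 68]
popleft(): [75, 81, 68]
pushright(79): [75, 81, 68, 79]
pushright(56): [75, 81, 68, 79, 56]
pushright(15): [75, 81, 68, 79, 56, 15]
popleft(): [81, 68, 79, 56, 15]
popright(): [81, 68, 79, 56]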